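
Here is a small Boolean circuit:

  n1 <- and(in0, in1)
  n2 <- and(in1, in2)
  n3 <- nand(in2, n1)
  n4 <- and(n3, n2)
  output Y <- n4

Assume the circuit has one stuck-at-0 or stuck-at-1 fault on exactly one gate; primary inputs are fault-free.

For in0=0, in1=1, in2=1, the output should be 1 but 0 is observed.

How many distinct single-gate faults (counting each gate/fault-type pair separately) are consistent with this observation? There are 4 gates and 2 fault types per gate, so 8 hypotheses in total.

Fault-free: n1=0, n2=1, n3=1, n4=1 → 1. Observed 0.
  n1 stuck-at-0: output 1 ✗
  n1 stuck-at-1: output 0 ✓
  n2 stuck-at-0: output 0 ✓
  n2 stuck-at-1: output 1 ✗
  n3 stuck-at-0: output 0 ✓
  n3 stuck-at-1: output 1 ✗
  n4 stuck-at-0: output 0 ✓
  n4 stuck-at-1: output 1 ✗
Consistent faults: {n1 stuck-at-1, n2 stuck-at-0, n3 stuck-at-0, n4 stuck-at-0} — 4 in all.

4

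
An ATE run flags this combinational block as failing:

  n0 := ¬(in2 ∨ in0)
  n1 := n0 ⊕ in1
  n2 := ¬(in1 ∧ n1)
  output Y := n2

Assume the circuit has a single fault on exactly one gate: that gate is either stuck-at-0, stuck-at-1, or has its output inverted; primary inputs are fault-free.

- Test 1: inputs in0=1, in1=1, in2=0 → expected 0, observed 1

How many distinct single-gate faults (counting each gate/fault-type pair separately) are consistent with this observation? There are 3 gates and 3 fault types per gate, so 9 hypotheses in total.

Fault-free: n0=0, n1=1, n2=0 → 0. Observed 1.
  n0 stuck-at-0: output 0 ✗
  n0 stuck-at-1: output 1 ✓
  n0 inverted output: output 1 ✓
  n1 stuck-at-0: output 1 ✓
  n1 stuck-at-1: output 0 ✗
  n1 inverted output: output 1 ✓
  n2 stuck-at-0: output 0 ✗
  n2 stuck-at-1: output 1 ✓
  n2 inverted output: output 1 ✓
Consistent faults: {n0 stuck-at-1, n0 inverted output, n1 stuck-at-0, n1 inverted output, n2 stuck-at-1, n2 inverted output} — 6 in all.

6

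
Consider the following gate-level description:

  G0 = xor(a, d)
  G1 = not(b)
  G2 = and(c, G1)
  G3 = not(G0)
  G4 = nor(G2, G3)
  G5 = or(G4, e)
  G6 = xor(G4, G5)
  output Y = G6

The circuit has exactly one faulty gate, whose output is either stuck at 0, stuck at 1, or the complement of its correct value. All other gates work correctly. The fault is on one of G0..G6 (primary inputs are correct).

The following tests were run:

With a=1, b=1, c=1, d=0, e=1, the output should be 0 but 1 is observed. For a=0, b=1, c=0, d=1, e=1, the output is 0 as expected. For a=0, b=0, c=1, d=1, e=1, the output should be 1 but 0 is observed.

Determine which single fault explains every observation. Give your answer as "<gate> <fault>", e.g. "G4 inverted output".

Fault-free values for test 1 (a=1, b=1, c=1, d=0, e=1): G0=1, G1=0, G2=0, G3=0, G4=1, G5=1, G6=0, giving Y=0. Observed 1.
Test 1: faults giving observed 1 are {G0 stuck-at-0, G0 inverted output, G1 stuck-at-1, G1 inverted output, G2 stuck-at-1, G2 inverted output, G3 stuck-at-1, G3 inverted output, G4 stuck-at-0, G4 inverted output, G5 stuck-at-0, G5 inverted output, G6 stuck-at-1, G6 inverted output}.
Test 2 (a=0, b=1, c=0, d=1, e=1): fault-free G0=1, G1=0, G2=0, G3=0, G4=1, G5=1, G6=0 → 0; observed 0. Eliminates G0 stuck-at-0, G0 inverted output, G2 stuck-at-1, G2 inverted output, G3 stuck-at-1, G3 inverted output, G4 stuck-at-0, G4 inverted output, G5 stuck-at-0, G5 inverted output, G6 stuck-at-1, G6 inverted output.
Test 3 (a=0, b=0, c=1, d=1, e=1): fault-free G0=1, G1=1, G2=1, G3=0, G4=0, G5=1, G6=1 → 1; observed 0. Eliminates G1 stuck-at-1.
Only G1 inverted output is consistent with every test.

G1 inverted output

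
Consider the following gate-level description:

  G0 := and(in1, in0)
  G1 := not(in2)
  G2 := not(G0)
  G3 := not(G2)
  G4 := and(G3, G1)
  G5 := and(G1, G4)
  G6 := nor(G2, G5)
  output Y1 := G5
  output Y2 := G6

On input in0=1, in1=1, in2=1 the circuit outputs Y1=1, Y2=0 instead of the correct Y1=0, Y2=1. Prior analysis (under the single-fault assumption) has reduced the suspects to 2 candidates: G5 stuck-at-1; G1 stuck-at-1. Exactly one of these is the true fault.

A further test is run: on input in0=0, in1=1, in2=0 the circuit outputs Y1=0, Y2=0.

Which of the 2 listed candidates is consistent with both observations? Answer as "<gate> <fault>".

Evaluate each candidate on input in0=0, in1=1, in2=0:
  G5 stuck-at-1: G0=0, G1=1, G2=1, G3=0, G4=0, G5=1 [stuck-at-1], G6=0 → Y1=1, Y2=0 — eliminated
  G1 stuck-at-1: G0=0, G1=1 [stuck-at-1], G2=1, G3=0, G4=0, G5=0, G6=0 → Y1=0, Y2=0 — matches
Only G1 stuck-at-1 reproduces the observed Y1=0, Y2=0.

G1 stuck-at-1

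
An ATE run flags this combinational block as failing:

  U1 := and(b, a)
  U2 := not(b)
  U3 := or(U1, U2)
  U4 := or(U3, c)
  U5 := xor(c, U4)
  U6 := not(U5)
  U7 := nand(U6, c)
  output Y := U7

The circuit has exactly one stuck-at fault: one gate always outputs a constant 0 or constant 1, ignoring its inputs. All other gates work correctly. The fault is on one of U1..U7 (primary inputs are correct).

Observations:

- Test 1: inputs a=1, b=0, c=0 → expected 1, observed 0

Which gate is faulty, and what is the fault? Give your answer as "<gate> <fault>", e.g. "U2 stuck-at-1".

U7 stuck-at-0

Fault-free values for test 1 (a=1, b=0, c=0): U1=0, U2=1, U3=1, U4=1, U5=1, U6=0, U7=1, giving Y=1. Observed 0.
Test 1: faults giving observed 0 are {U7 stuck-at-0}.
Only U7 stuck-at-0 is consistent with every test.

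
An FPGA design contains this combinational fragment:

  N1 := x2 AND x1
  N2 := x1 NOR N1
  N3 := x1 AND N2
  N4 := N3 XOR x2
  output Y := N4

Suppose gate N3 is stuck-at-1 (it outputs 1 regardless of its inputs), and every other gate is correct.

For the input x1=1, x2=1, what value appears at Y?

0

Propagate with N3 forced: N1=1, N2=0, N3=1 [stuck-at-1], N4=0.
So Y = 0. (Without the fault it would be 1.)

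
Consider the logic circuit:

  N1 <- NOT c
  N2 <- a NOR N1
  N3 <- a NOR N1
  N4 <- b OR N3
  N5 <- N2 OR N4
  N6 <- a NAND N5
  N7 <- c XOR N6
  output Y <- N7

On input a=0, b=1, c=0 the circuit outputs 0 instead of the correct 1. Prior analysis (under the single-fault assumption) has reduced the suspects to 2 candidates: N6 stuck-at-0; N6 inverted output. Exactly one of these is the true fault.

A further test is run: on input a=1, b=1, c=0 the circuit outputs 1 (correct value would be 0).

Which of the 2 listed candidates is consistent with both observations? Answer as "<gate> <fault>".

Evaluate each candidate on input a=1, b=1, c=0:
  N6 stuck-at-0: N1=1, N2=0, N3=0, N4=1, N5=1, N6=0 [stuck-at-0], N7=0 → 0 — eliminated
  N6 inverted output: N1=1, N2=0, N3=0, N4=1, N5=1, N6=1 [inverted output], N7=1 → 1 — matches
Only N6 inverted output reproduces the observed 1.

N6 inverted output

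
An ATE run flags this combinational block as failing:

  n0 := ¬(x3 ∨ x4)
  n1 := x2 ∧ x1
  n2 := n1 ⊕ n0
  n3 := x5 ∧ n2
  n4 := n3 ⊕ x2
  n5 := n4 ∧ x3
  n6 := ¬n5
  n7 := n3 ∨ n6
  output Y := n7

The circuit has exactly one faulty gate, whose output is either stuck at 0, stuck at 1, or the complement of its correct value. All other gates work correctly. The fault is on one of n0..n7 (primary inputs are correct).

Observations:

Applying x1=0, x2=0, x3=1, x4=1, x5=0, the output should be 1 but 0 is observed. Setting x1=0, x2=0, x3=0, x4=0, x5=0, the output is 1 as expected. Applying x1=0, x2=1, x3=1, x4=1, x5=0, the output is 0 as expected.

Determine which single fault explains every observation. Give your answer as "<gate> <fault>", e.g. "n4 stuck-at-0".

n4 stuck-at-1

Fault-free values for test 1 (x1=0, x2=0, x3=1, x4=1, x5=0): n0=0, n1=0, n2=0, n3=0, n4=0, n5=0, n6=1, n7=1, giving Y=1. Observed 0.
Test 1: faults giving observed 0 are {n4 stuck-at-1, n4 inverted output, n5 stuck-at-1, n5 inverted output, n6 stuck-at-0, n6 inverted output, n7 stuck-at-0, n7 inverted output}.
Test 2 (x1=0, x2=0, x3=0, x4=0, x5=0): fault-free n0=1, n1=0, n2=1, n3=0, n4=0, n5=0, n6=1, n7=1 → 1; observed 1. Eliminates n5 stuck-at-1, n5 inverted output, n6 stuck-at-0, n6 inverted output, n7 stuck-at-0, n7 inverted output.
Test 3 (x1=0, x2=1, x3=1, x4=1, x5=0): fault-free n0=0, n1=0, n2=0, n3=0, n4=1, n5=1, n6=0, n7=0 → 0; observed 0. Eliminates n4 inverted output.
Only n4 stuck-at-1 is consistent with every test.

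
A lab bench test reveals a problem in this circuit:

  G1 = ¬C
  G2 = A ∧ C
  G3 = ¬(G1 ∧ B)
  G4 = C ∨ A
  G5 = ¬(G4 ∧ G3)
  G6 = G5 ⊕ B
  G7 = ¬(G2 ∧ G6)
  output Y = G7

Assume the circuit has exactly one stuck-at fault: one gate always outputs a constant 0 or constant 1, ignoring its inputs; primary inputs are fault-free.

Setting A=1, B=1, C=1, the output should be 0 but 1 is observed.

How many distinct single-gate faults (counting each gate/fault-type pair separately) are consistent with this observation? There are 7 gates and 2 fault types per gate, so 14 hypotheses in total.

Fault-free: G1=0, G2=1, G3=1, G4=1, G5=0, G6=1, G7=0 → 0. Observed 1.
  G1 stuck-at-0: output 0 ✗
  G1 stuck-at-1: output 1 ✓
  G2 stuck-at-0: output 1 ✓
  G2 stuck-at-1: output 0 ✗
  G3 stuck-at-0: output 1 ✓
  G3 stuck-at-1: output 0 ✗
  G4 stuck-at-0: output 1 ✓
  G4 stuck-at-1: output 0 ✗
  G5 stuck-at-0: output 0 ✗
  G5 stuck-at-1: output 1 ✓
  G6 stuck-at-0: output 1 ✓
  G6 stuck-at-1: output 0 ✗
  G7 stuck-at-0: output 0 ✗
  G7 stuck-at-1: output 1 ✓
Consistent faults: {G1 stuck-at-1, G2 stuck-at-0, G3 stuck-at-0, G4 stuck-at-0, G5 stuck-at-1, G6 stuck-at-0, G7 stuck-at-1} — 7 in all.

7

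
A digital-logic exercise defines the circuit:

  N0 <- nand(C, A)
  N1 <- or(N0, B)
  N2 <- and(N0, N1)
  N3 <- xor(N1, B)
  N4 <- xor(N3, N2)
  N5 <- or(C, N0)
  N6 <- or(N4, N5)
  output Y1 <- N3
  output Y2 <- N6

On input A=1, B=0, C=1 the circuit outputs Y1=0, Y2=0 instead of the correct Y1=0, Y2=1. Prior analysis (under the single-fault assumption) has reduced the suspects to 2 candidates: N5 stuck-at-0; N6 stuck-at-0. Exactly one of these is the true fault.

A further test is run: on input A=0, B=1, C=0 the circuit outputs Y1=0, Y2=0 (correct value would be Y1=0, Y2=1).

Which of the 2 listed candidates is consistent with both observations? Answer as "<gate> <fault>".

Evaluate each candidate on input A=0, B=1, C=0:
  N5 stuck-at-0: N0=1, N1=1, N2=1, N3=0, N4=1, N5=0 [stuck-at-0], N6=1 → Y1=0, Y2=1 — eliminated
  N6 stuck-at-0: N0=1, N1=1, N2=1, N3=0, N4=1, N5=1, N6=0 [stuck-at-0] → Y1=0, Y2=0 — matches
Only N6 stuck-at-0 reproduces the observed Y1=0, Y2=0.

N6 stuck-at-0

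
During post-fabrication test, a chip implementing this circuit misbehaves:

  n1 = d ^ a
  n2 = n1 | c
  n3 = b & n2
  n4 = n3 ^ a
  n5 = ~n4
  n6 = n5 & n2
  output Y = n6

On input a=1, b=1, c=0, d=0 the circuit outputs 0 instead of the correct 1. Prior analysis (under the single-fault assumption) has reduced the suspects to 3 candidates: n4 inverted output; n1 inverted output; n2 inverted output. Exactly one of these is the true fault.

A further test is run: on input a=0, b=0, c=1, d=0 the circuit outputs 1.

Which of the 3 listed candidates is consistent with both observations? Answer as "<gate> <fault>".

Evaluate each candidate on input a=0, b=0, c=1, d=0:
  n4 inverted output: n1=0, n2=1, n3=0, n4=1 [inverted output], n5=0, n6=0 → 0 — eliminated
  n1 inverted output: n1=1 [inverted output], n2=1, n3=0, n4=0, n5=1, n6=1 → 1 — matches
  n2 inverted output: n1=0, n2=0 [inverted output], n3=0, n4=0, n5=1, n6=0 → 0 — eliminated
Only n1 inverted output reproduces the observed 1.

n1 inverted output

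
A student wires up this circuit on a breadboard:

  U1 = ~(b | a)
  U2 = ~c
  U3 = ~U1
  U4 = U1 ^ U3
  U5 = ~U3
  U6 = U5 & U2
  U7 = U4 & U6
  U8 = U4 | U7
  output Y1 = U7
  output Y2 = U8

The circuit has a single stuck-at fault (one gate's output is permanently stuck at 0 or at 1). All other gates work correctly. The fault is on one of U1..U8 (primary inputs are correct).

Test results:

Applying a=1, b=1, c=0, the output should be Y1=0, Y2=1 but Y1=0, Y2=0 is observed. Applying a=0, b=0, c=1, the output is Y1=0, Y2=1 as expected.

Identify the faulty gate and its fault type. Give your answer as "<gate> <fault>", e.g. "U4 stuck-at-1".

U3 stuck-at-0

Fault-free values for test 1 (a=1, b=1, c=0): U1=0, U2=1, U3=1, U4=1, U5=0, U6=0, U7=0, U8=1, giving Y1=0, Y2=1. Observed Y1=0, Y2=0.
Test 1: faults giving observed Y1=0, Y2=0 are {U3 stuck-at-0, U4 stuck-at-0, U8 stuck-at-0}.
Test 2 (a=0, b=0, c=1): fault-free U1=1, U2=0, U3=0, U4=1, U5=1, U6=0, U7=0, U8=1 → Y1=0, Y2=1; observed Y1=0, Y2=1. Eliminates U4 stuck-at-0, U8 stuck-at-0.
Only U3 stuck-at-0 is consistent with every test.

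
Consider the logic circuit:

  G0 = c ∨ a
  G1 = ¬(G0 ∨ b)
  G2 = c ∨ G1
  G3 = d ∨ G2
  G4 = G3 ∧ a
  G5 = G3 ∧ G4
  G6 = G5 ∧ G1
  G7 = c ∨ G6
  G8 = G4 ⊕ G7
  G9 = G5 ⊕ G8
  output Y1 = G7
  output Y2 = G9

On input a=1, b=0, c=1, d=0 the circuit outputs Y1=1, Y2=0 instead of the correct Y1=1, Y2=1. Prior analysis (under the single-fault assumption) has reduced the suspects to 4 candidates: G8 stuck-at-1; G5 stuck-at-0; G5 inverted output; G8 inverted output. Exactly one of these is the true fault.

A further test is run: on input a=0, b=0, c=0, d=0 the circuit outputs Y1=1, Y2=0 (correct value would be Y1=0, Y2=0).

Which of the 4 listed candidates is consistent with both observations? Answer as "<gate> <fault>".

G5 inverted output

Evaluate each candidate on input a=0, b=0, c=0, d=0:
  G8 stuck-at-1: G0=0, G1=1, G2=1, G3=1, G4=0, G5=0, G6=0, G7=0, G8=1 [stuck-at-1], G9=1 → Y1=0, Y2=1 — eliminated
  G5 stuck-at-0: G0=0, G1=1, G2=1, G3=1, G4=0, G5=0 [stuck-at-0], G6=0, G7=0, G8=0, G9=0 → Y1=0, Y2=0 — eliminated
  G5 inverted output: G0=0, G1=1, G2=1, G3=1, G4=0, G5=1 [inverted output], G6=1, G7=1, G8=1, G9=0 → Y1=1, Y2=0 — matches
  G8 inverted output: G0=0, G1=1, G2=1, G3=1, G4=0, G5=0, G6=0, G7=0, G8=1 [inverted output], G9=1 → Y1=0, Y2=1 — eliminated
Only G5 inverted output reproduces the observed Y1=1, Y2=0.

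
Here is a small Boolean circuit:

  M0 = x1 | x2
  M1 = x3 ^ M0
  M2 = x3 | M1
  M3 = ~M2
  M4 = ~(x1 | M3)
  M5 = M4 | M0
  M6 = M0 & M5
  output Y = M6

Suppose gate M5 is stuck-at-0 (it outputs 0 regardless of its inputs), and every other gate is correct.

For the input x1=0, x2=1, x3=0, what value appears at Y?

0

Propagate with M5 forced: M0=1, M1=1, M2=1, M3=0, M4=1, M5=0 [stuck-at-0], M6=0.
So Y = 0. (Without the fault it would be 1.)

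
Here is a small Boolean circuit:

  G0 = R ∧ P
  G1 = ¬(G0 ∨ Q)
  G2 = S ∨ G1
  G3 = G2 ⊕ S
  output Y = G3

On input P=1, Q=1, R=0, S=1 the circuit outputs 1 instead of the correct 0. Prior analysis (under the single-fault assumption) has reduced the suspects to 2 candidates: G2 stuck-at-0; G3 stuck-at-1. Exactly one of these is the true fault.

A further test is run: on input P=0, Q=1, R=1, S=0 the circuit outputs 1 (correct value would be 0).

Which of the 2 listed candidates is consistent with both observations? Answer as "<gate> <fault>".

Evaluate each candidate on input P=0, Q=1, R=1, S=0:
  G2 stuck-at-0: G0=0, G1=0, G2=0 [stuck-at-0], G3=0 → 0 — eliminated
  G3 stuck-at-1: G0=0, G1=0, G2=0, G3=1 [stuck-at-1] → 1 — matches
Only G3 stuck-at-1 reproduces the observed 1.

G3 stuck-at-1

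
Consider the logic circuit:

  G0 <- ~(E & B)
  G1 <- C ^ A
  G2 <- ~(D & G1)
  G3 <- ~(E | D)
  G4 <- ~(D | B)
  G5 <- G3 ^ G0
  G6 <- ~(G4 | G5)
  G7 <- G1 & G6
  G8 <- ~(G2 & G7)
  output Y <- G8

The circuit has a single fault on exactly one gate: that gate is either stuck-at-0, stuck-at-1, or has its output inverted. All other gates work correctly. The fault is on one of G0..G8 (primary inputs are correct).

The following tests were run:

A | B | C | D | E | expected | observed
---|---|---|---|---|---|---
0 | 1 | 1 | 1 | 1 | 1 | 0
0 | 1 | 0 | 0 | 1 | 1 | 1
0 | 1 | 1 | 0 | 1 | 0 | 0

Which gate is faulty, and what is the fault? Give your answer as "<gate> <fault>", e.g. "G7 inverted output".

G2 stuck-at-1

Fault-free values for test 1 (A=0, B=1, C=1, D=1, E=1): G0=0, G1=1, G2=0, G3=0, G4=0, G5=0, G6=1, G7=1, G8=1, giving Y=1. Observed 0.
Test 1: faults giving observed 0 are {G2 stuck-at-1, G2 inverted output, G8 stuck-at-0, G8 inverted output}.
Test 2 (A=0, B=1, C=0, D=0, E=1): fault-free G0=0, G1=0, G2=1, G3=0, G4=0, G5=0, G6=1, G7=0, G8=1 → 1; observed 1. Eliminates G8 stuck-at-0, G8 inverted output.
Test 3 (A=0, B=1, C=1, D=0, E=1): fault-free G0=0, G1=1, G2=1, G3=0, G4=0, G5=0, G6=1, G7=1, G8=0 → 0; observed 0. Eliminates G2 inverted output.
Only G2 stuck-at-1 is consistent with every test.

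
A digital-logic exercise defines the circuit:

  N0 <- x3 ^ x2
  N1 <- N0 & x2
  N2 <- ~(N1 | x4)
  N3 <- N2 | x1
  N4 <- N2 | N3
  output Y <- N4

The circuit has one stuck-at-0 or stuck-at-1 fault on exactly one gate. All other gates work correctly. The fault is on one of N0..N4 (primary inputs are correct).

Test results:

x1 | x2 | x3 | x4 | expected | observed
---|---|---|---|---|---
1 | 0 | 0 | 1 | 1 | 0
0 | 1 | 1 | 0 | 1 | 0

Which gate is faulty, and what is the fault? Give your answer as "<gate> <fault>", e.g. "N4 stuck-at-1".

Fault-free values for test 1 (x1=1, x2=0, x3=0, x4=1): N0=0, N1=0, N2=0, N3=1, N4=1, giving Y=1. Observed 0.
Test 1: faults giving observed 0 are {N3 stuck-at-0, N4 stuck-at-0}.
Test 2 (x1=0, x2=1, x3=1, x4=0): fault-free N0=0, N1=0, N2=1, N3=1, N4=1 → 1; observed 0. Eliminates N3 stuck-at-0.
Only N4 stuck-at-0 is consistent with every test.

N4 stuck-at-0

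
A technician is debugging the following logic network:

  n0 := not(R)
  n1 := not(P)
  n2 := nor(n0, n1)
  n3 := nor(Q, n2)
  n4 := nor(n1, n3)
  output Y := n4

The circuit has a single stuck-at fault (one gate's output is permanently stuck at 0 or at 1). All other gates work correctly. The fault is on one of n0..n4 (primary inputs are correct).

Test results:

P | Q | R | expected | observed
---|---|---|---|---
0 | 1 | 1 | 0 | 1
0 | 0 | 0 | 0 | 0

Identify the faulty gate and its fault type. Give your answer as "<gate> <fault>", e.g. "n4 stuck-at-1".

Fault-free values for test 1 (P=0, Q=1, R=1): n0=0, n1=1, n2=0, n3=0, n4=0, giving Y=0. Observed 1.
Test 1: faults giving observed 1 are {n1 stuck-at-0, n4 stuck-at-1}.
Test 2 (P=0, Q=0, R=0): fault-free n0=1, n1=1, n2=0, n3=1, n4=0 → 0; observed 0. Eliminates n4 stuck-at-1.
Only n1 stuck-at-0 is consistent with every test.

n1 stuck-at-0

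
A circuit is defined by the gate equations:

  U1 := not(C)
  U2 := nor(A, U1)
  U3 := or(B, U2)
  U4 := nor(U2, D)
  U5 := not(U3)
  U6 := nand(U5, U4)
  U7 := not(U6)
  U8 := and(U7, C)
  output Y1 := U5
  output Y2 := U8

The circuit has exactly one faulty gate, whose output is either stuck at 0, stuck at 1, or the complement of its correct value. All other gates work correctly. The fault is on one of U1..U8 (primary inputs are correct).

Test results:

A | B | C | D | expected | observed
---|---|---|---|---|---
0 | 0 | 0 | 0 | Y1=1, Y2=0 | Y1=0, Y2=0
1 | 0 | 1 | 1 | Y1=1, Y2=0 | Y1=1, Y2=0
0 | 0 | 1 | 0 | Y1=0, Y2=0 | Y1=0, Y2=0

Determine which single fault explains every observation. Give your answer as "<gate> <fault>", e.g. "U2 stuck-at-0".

Fault-free values for test 1 (A=0, B=0, C=0, D=0): U1=1, U2=0, U3=0, U4=1, U5=1, U6=0, U7=1, U8=0, giving Y1=1, Y2=0. Observed Y1=0, Y2=0.
Test 1: faults giving observed Y1=0, Y2=0 are {U1 stuck-at-0, U1 inverted output, U2 stuck-at-1, U2 inverted output, U3 stuck-at-1, U3 inverted output, U5 stuck-at-0, U5 inverted output}.
Test 2 (A=1, B=0, C=1, D=1): fault-free U1=0, U2=0, U3=0, U4=0, U5=1, U6=1, U7=0, U8=0 → Y1=1, Y2=0; observed Y1=1, Y2=0. Eliminates U2 stuck-at-1, U2 inverted output, U3 stuck-at-1, U3 inverted output, U5 stuck-at-0, U5 inverted output.
Test 3 (A=0, B=0, C=1, D=0): fault-free U1=0, U2=1, U3=1, U4=0, U5=0, U6=1, U7=0, U8=0 → Y1=0, Y2=0; observed Y1=0, Y2=0. Eliminates U1 inverted output.
Only U1 stuck-at-0 is consistent with every test.

U1 stuck-at-0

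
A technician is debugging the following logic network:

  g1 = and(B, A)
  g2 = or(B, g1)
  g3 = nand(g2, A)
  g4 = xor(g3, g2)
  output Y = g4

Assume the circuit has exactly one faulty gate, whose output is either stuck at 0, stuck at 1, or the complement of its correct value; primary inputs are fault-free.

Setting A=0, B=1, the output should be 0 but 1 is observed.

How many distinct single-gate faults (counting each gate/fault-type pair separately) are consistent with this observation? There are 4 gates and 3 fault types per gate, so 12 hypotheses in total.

6

Fault-free: g1=0, g2=1, g3=1, g4=0 → 0. Observed 1.
  g1 stuck-at-0: output 0 ✗
  g1 stuck-at-1: output 0 ✗
  g1 inverted output: output 0 ✗
  g2 stuck-at-0: output 1 ✓
  g2 stuck-at-1: output 0 ✗
  g2 inverted output: output 1 ✓
  g3 stuck-at-0: output 1 ✓
  g3 stuck-at-1: output 0 ✗
  g3 inverted output: output 1 ✓
  g4 stuck-at-0: output 0 ✗
  g4 stuck-at-1: output 1 ✓
  g4 inverted output: output 1 ✓
Consistent faults: {g2 stuck-at-0, g2 inverted output, g3 stuck-at-0, g3 inverted output, g4 stuck-at-1, g4 inverted output} — 6 in all.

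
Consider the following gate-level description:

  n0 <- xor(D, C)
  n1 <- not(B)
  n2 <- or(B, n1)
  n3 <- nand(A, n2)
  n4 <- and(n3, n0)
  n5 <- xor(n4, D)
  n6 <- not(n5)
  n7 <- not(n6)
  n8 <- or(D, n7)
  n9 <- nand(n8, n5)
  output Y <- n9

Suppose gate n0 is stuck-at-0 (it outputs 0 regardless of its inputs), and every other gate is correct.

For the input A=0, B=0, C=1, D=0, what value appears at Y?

Propagate with n0 forced: n0=0 [stuck-at-0], n1=1, n2=1, n3=1, n4=0, n5=0, n6=1, n7=0, n8=0, n9=1.
So Y = 1. (Without the fault it would be 0.)

1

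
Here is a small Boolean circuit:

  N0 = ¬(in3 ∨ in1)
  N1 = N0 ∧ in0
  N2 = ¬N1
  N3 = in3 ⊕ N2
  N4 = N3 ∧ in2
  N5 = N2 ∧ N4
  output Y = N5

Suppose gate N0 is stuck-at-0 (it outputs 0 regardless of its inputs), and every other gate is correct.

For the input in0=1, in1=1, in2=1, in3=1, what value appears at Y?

0

Propagate with N0 forced: N0=0 [stuck-at-0], N1=0, N2=1, N3=0, N4=0, N5=0.
So Y = 0. (Same as the fault-free value — the fault is masked on this input.)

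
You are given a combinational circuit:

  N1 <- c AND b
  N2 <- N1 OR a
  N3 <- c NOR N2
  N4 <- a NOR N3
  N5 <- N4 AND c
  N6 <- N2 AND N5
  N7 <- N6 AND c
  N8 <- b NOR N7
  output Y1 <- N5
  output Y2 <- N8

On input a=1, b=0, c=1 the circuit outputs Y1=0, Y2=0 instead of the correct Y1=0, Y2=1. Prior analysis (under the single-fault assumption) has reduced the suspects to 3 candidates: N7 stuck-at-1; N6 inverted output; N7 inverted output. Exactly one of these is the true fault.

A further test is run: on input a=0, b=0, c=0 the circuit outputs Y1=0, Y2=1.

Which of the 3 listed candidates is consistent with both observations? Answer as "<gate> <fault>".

N6 inverted output

Evaluate each candidate on input a=0, b=0, c=0:
  N7 stuck-at-1: N1=0, N2=0, N3=1, N4=0, N5=0, N6=0, N7=1 [stuck-at-1], N8=0 → Y1=0, Y2=0 — eliminated
  N6 inverted output: N1=0, N2=0, N3=1, N4=0, N5=0, N6=1 [inverted output], N7=0, N8=1 → Y1=0, Y2=1 — matches
  N7 inverted output: N1=0, N2=0, N3=1, N4=0, N5=0, N6=0, N7=1 [inverted output], N8=0 → Y1=0, Y2=0 — eliminated
Only N6 inverted output reproduces the observed Y1=0, Y2=1.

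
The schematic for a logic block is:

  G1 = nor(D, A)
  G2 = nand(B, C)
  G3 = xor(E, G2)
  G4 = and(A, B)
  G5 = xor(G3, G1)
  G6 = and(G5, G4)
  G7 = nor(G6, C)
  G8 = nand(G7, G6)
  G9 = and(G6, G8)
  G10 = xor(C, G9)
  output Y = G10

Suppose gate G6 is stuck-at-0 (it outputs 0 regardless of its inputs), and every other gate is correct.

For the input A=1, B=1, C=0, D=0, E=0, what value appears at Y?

Propagate with G6 forced: G1=0, G2=1, G3=1, G4=1, G5=1, G6=0 [stuck-at-0], G7=1, G8=1, G9=0, G10=0.
So Y = 0. (Without the fault it would be 1.)

0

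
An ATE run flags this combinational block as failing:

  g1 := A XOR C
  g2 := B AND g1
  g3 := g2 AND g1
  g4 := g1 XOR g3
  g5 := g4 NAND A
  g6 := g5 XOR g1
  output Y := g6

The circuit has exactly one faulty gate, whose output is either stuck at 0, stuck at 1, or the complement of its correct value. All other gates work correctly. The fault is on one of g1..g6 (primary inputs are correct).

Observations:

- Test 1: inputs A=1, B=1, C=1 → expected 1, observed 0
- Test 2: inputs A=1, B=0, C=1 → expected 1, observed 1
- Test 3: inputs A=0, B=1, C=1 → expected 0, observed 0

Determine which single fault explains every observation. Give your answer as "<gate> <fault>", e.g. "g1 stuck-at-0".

Fault-free values for test 1 (A=1, B=1, C=1): g1=0, g2=0, g3=0, g4=0, g5=1, g6=1, giving Y=1. Observed 0.
Test 1: faults giving observed 0 are {g1 stuck-at-1, g1 inverted output, g3 stuck-at-1, g3 inverted output, g4 stuck-at-1, g4 inverted output, g5 stuck-at-0, g5 inverted output, g6 stuck-at-0, g6 inverted output}.
Test 2 (A=1, B=0, C=1): fault-free g1=0, g2=0, g3=0, g4=0, g5=1, g6=1 → 1; observed 1. Eliminates g3 stuck-at-1, g3 inverted output, g4 stuck-at-1, g4 inverted output, g5 stuck-at-0, g5 inverted output, g6 stuck-at-0, g6 inverted output.
Test 3 (A=0, B=1, C=1): fault-free g1=1, g2=1, g3=1, g4=0, g5=1, g6=0 → 0; observed 0. Eliminates g1 inverted output.
Only g1 stuck-at-1 is consistent with every test.

g1 stuck-at-1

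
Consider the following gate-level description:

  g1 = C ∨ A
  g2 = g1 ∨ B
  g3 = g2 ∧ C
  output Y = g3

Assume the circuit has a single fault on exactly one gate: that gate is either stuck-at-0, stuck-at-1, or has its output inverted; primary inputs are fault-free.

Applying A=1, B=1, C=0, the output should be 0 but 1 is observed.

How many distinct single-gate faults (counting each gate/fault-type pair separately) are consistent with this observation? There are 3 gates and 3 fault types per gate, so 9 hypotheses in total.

Fault-free: g1=1, g2=1, g3=0 → 0. Observed 1.
  g1 stuck-at-0: output 0 ✗
  g1 stuck-at-1: output 0 ✗
  g1 inverted output: output 0 ✗
  g2 stuck-at-0: output 0 ✗
  g2 stuck-at-1: output 0 ✗
  g2 inverted output: output 0 ✗
  g3 stuck-at-0: output 0 ✗
  g3 stuck-at-1: output 1 ✓
  g3 inverted output: output 1 ✓
Consistent faults: {g3 stuck-at-1, g3 inverted output} — 2 in all.

2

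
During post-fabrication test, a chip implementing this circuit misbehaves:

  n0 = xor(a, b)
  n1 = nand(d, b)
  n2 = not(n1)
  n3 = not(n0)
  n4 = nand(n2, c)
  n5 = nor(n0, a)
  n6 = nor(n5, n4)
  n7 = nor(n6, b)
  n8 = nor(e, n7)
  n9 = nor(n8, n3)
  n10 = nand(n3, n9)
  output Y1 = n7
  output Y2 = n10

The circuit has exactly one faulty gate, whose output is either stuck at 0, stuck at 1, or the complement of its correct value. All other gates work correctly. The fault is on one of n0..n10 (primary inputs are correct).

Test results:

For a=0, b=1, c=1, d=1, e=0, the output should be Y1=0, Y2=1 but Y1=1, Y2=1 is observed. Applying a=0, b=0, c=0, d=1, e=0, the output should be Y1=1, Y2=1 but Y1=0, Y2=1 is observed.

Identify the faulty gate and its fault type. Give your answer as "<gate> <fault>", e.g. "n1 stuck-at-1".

n7 inverted output

Fault-free values for test 1 (a=0, b=1, c=1, d=1, e=0): n0=1, n1=0, n2=1, n3=0, n4=0, n5=0, n6=1, n7=0, n8=1, n9=0, n10=1, giving Y1=0, Y2=1. Observed Y1=1, Y2=1.
Test 1: faults giving observed Y1=1, Y2=1 are {n7 stuck-at-1, n7 inverted output}.
Test 2 (a=0, b=0, c=0, d=1, e=0): fault-free n0=0, n1=1, n2=0, n3=1, n4=1, n5=1, n6=0, n7=1, n8=0, n9=0, n10=1 → Y1=1, Y2=1; observed Y1=0, Y2=1. Eliminates n7 stuck-at-1.
Only n7 inverted output is consistent with every test.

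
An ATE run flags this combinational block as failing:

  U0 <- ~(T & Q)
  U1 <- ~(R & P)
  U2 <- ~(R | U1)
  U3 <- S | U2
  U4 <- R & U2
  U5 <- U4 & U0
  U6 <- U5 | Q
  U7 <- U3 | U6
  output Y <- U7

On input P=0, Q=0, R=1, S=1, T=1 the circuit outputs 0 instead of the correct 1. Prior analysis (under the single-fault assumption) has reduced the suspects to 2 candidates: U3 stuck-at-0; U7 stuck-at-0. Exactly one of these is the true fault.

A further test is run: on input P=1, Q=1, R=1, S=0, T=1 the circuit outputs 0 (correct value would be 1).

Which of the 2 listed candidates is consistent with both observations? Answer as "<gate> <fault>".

Evaluate each candidate on input P=1, Q=1, R=1, S=0, T=1:
  U3 stuck-at-0: U0=0, U1=0, U2=0, U3=0 [stuck-at-0], U4=0, U5=0, U6=1, U7=1 → 1 — eliminated
  U7 stuck-at-0: U0=0, U1=0, U2=0, U3=0, U4=0, U5=0, U6=1, U7=0 [stuck-at-0] → 0 — matches
Only U7 stuck-at-0 reproduces the observed 0.

U7 stuck-at-0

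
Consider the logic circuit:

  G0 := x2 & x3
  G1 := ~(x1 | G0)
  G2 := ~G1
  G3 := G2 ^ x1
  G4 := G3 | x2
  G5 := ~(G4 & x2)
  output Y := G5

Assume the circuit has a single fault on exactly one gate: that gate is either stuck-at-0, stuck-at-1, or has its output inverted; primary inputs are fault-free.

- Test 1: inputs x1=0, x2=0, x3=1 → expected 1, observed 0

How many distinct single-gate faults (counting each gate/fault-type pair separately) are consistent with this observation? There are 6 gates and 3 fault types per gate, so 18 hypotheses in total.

2

Fault-free: G0=0, G1=1, G2=0, G3=0, G4=0, G5=1 → 1. Observed 0.
  G0: none of the 3 fault types match ✗
  G1: none of the 3 fault types match ✗
  G2: none of the 3 fault types match ✗
  G3: none of the 3 fault types match ✗
  G4: none of the 3 fault types match ✗
  G5: stuck-at-0, inverted output ✓; others ✗
Consistent faults: {G5 stuck-at-0, G5 inverted output} — 2 in all.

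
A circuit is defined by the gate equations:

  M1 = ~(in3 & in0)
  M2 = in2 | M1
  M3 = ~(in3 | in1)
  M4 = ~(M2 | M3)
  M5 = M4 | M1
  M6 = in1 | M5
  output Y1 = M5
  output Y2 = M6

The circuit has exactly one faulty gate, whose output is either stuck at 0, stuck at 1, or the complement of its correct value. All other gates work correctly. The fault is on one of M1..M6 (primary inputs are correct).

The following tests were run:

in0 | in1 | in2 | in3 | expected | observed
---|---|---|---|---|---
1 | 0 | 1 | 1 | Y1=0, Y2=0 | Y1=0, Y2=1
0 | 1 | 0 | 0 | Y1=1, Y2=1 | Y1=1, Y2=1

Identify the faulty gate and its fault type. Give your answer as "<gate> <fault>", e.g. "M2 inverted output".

Fault-free values for test 1 (in0=1, in1=0, in2=1, in3=1): M1=0, M2=1, M3=0, M4=0, M5=0, M6=0, giving Y1=0, Y2=0. Observed Y1=0, Y2=1.
Test 1: faults giving observed Y1=0, Y2=1 are {M6 stuck-at-1, M6 inverted output}.
Test 2 (in0=0, in1=1, in2=0, in3=0): fault-free M1=1, M2=1, M3=0, M4=0, M5=1, M6=1 → Y1=1, Y2=1; observed Y1=1, Y2=1. Eliminates M6 inverted output.
Only M6 stuck-at-1 is consistent with every test.

M6 stuck-at-1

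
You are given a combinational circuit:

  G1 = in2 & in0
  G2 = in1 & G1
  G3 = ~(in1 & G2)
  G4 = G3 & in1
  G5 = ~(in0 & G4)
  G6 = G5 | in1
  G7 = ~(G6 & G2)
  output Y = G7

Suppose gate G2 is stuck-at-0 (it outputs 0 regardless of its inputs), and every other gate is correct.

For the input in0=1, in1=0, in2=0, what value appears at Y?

1

Propagate with G2 forced: G1=0, G2=0 [stuck-at-0], G3=1, G4=0, G5=1, G6=1, G7=1.
So Y = 1. (Same as the fault-free value — the fault is masked on this input.)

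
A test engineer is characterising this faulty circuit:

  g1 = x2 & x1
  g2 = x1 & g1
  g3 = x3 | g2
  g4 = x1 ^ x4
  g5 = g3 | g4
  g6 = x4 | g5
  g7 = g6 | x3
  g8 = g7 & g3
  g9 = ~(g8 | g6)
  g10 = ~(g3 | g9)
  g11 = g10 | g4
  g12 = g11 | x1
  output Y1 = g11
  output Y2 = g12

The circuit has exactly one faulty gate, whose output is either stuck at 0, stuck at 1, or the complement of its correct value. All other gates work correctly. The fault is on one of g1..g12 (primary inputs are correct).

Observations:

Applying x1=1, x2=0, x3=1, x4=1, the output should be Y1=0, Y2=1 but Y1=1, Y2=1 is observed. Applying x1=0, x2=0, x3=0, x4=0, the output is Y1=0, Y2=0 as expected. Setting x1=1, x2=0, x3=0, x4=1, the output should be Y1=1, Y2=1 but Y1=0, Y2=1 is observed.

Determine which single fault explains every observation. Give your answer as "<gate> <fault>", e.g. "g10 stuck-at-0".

g3 inverted output

Fault-free values for test 1 (x1=1, x2=0, x3=1, x4=1): g1=0, g2=0, g3=1, g4=0, g5=1, g6=1, g7=1, g8=1, g9=0, g10=0, g11=0, g12=1, giving Y1=0, Y2=1. Observed Y1=1, Y2=1.
Test 1: faults giving observed Y1=1, Y2=1 are {g3 stuck-at-0, g3 inverted output, g4 stuck-at-1, g4 inverted output, g10 stuck-at-1, g10 inverted output, g11 stuck-at-1, g11 inverted output}.
Test 2 (x1=0, x2=0, x3=0, x4=0): fault-free g1=0, g2=0, g3=0, g4=0, g5=0, g6=0, g7=0, g8=0, g9=1, g10=0, g11=0, g12=0 → Y1=0, Y2=0; observed Y1=0, Y2=0. Eliminates g4 stuck-at-1, g4 inverted output, g10 stuck-at-1, g10 inverted output, g11 stuck-at-1, g11 inverted output.
Test 3 (x1=1, x2=0, x3=0, x4=1): fault-free g1=0, g2=0, g3=0, g4=0, g5=0, g6=1, g7=1, g8=0, g9=0, g10=1, g11=1, g12=1 → Y1=1, Y2=1; observed Y1=0, Y2=1. Eliminates g3 stuck-at-0.
Only g3 inverted output is consistent with every test.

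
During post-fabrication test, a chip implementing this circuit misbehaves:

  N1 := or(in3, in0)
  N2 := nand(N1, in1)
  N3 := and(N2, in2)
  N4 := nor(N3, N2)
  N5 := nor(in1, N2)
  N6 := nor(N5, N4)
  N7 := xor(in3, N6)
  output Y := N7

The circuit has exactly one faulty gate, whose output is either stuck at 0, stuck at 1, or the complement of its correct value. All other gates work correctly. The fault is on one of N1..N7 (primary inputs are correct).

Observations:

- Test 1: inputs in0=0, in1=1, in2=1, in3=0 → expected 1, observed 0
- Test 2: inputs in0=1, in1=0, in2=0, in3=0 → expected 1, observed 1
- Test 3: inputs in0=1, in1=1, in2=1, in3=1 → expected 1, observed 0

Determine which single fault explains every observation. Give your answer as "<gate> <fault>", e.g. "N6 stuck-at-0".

N1 inverted output

Fault-free values for test 1 (in0=0, in1=1, in2=1, in3=0): N1=0, N2=1, N3=1, N4=0, N5=0, N6=1, N7=1, giving Y=1. Observed 0.
Test 1: faults giving observed 0 are {N1 stuck-at-1, N1 inverted output, N2 stuck-at-0, N2 inverted output, N4 stuck-at-1, N4 inverted output, N5 stuck-at-1, N5 inverted output, N6 stuck-at-0, N6 inverted output, N7 stuck-at-0, N7 inverted output}.
Test 2 (in0=1, in1=0, in2=0, in3=0): fault-free N1=1, N2=1, N3=0, N4=0, N5=0, N6=1, N7=1 → 1; observed 1. Eliminates N2 stuck-at-0, N2 inverted output, N4 stuck-at-1, N4 inverted output, N5 stuck-at-1, N5 inverted output, N6 stuck-at-0, N6 inverted output, N7 stuck-at-0, N7 inverted output.
Test 3 (in0=1, in1=1, in2=1, in3=1): fault-free N1=1, N2=0, N3=0, N4=1, N5=0, N6=0, N7=1 → 1; observed 0. Eliminates N1 stuck-at-1.
Only N1 inverted output is consistent with every test.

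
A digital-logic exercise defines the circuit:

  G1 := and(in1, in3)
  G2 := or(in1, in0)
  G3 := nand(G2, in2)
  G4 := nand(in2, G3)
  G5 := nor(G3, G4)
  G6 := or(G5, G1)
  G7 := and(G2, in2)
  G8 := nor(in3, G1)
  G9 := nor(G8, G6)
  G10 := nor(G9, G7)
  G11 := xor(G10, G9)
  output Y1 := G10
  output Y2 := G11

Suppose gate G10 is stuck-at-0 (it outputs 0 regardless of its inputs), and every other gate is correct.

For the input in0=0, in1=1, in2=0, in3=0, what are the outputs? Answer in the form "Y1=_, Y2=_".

Y1=0, Y2=0

Propagate with G10 forced: G1=0, G2=1, G3=1, G4=1, G5=0, G6=0, G7=0, G8=1, G9=0, G10=0 [stuck-at-0], G11=0.
So the outputs are Y1=0, Y2=0. (Without the fault they would be Y1=1, Y2=1.)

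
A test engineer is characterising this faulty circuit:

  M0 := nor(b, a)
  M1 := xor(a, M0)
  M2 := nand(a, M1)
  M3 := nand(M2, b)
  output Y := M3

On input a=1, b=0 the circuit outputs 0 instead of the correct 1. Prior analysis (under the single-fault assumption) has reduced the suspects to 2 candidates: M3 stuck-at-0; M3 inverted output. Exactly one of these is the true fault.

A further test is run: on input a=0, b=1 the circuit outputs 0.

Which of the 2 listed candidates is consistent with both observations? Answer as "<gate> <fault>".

M3 stuck-at-0

Evaluate each candidate on input a=0, b=1:
  M3 stuck-at-0: M0=0, M1=0, M2=1, M3=0 [stuck-at-0] → 0 — matches
  M3 inverted output: M0=0, M1=0, M2=1, M3=1 [inverted output] → 1 — eliminated
Only M3 stuck-at-0 reproduces the observed 0.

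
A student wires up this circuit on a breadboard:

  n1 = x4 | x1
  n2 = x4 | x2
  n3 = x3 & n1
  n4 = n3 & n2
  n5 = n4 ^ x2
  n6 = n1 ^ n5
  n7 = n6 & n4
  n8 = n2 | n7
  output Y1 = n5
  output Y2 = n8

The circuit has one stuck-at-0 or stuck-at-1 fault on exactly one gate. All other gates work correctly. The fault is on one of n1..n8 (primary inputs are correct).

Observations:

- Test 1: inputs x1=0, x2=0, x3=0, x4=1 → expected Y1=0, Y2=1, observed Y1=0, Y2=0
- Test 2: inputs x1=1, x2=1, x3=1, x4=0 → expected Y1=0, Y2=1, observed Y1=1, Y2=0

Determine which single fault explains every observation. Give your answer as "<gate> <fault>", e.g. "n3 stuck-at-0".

n2 stuck-at-0

Fault-free values for test 1 (x1=0, x2=0, x3=0, x4=1): n1=1, n2=1, n3=0, n4=0, n5=0, n6=1, n7=0, n8=1, giving Y1=0, Y2=1. Observed Y1=0, Y2=0.
Test 1: faults giving observed Y1=0, Y2=0 are {n2 stuck-at-0, n8 stuck-at-0}.
Test 2 (x1=1, x2=1, x3=1, x4=0): fault-free n1=1, n2=1, n3=1, n4=1, n5=0, n6=1, n7=1, n8=1 → Y1=0, Y2=1; observed Y1=1, Y2=0. Eliminates n8 stuck-at-0.
Only n2 stuck-at-0 is consistent with every test.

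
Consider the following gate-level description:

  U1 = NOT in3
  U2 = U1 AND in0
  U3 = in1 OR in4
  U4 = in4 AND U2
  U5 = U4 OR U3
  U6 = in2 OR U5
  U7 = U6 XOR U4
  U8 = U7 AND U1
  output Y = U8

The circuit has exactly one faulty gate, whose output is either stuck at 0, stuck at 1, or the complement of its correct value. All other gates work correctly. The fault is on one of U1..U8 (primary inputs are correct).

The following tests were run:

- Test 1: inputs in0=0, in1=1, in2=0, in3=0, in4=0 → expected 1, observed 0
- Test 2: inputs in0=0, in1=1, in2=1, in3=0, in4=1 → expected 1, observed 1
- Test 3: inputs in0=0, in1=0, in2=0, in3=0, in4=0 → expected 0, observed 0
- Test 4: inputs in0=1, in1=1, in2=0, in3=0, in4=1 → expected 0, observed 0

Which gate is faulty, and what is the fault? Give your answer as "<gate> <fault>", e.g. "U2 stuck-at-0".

Fault-free values for test 1 (in0=0, in1=1, in2=0, in3=0, in4=0): U1=1, U2=0, U3=1, U4=0, U5=1, U6=1, U7=1, U8=1, giving Y=1. Observed 0.
Test 1: faults giving observed 0 are {U1 stuck-at-0, U1 inverted output, U3 stuck-at-0, U3 inverted output, U4 stuck-at-1, U4 inverted output, U5 stuck-at-0, U5 inverted output, U6 stuck-at-0, U6 inverted output, U7 stuck-at-0, U7 inverted output, U8 stuck-at-0, U8 inverted output}.
Test 2 (in0=0, in1=1, in2=1, in3=0, in4=1): fault-free U1=1, U2=0, U3=1, U4=0, U5=1, U6=1, U7=1, U8=1 → 1; observed 1. Eliminates U1 stuck-at-0, U1 inverted output, U4 stuck-at-1, U4 inverted output, U6 stuck-at-0, U6 inverted output, U7 stuck-at-0, U7 inverted output, U8 stuck-at-0, U8 inverted output.
Test 3 (in0=0, in1=0, in2=0, in3=0, in4=0): fault-free U1=1, U2=0, U3=0, U4=0, U5=0, U6=0, U7=0, U8=0 → 0; observed 0. Eliminates U3 inverted output, U5 inverted output.
Test 4 (in0=1, in1=1, in2=0, in3=0, in4=1): fault-free U1=1, U2=1, U3=1, U4=1, U5=1, U6=1, U7=0, U8=0 → 0; observed 0. Eliminates U5 stuck-at-0.
Only U3 stuck-at-0 is consistent with every test.

U3 stuck-at-0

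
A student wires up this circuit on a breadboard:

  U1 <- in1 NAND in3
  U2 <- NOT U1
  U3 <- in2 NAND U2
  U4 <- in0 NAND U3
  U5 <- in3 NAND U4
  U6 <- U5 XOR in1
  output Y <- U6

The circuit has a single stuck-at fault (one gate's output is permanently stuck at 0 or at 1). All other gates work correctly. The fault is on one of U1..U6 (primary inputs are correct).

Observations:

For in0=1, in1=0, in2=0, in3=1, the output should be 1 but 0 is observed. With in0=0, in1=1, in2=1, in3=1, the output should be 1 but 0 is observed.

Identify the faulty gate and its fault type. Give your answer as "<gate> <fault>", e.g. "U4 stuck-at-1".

Fault-free values for test 1 (in0=1, in1=0, in2=0, in3=1): U1=1, U2=0, U3=1, U4=0, U5=1, U6=1, giving Y=1. Observed 0.
Test 1: faults giving observed 0 are {U3 stuck-at-0, U4 stuck-at-1, U5 stuck-at-0, U6 stuck-at-0}.
Test 2 (in0=0, in1=1, in2=1, in3=1): fault-free U1=0, U2=1, U3=0, U4=1, U5=0, U6=1 → 1; observed 0. Eliminates U3 stuck-at-0, U4 stuck-at-1, U5 stuck-at-0.
Only U6 stuck-at-0 is consistent with every test.

U6 stuck-at-0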